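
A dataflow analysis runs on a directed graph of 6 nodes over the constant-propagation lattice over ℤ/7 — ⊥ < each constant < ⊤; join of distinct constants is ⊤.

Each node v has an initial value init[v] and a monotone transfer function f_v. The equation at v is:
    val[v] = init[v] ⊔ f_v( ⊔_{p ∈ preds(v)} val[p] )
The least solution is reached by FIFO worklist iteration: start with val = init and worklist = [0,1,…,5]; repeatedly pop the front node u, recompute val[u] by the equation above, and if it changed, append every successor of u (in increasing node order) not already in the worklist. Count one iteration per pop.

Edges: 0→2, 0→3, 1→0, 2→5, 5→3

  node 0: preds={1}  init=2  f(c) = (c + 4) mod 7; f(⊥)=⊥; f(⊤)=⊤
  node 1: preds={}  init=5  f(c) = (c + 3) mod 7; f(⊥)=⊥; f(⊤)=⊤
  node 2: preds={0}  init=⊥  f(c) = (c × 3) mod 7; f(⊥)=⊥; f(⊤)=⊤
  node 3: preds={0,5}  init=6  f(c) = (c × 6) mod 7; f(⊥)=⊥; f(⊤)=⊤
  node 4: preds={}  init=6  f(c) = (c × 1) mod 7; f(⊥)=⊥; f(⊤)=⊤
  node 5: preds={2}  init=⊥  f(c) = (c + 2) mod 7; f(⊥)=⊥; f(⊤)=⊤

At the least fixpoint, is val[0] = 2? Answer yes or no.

Iteration log — 7 steps:
  step 1. node 0  ⊔preds=5  new=2  stable
  step 2. node 1  ⊔preds=⊥  new=5  stable
  step 3. node 2  ⊔preds=2  new=6  old=⊥  +wl: 
  step 4. node 3  ⊔preds=2  new=⊤  old=6  +wl: 
  step 5. node 4  ⊔preds=⊥  new=6  stable
  step 6. node 5  ⊔preds=6  new=1  old=⊥  +wl: 3
  step 7. node 3  ⊔preds=⊤  new=⊤  stable

Least fixpoint reached:
  node 0: 2
  node 1: 5
  node 2: 6
  node 3: ⊤
  node 4: 6
  node 5: 1

yes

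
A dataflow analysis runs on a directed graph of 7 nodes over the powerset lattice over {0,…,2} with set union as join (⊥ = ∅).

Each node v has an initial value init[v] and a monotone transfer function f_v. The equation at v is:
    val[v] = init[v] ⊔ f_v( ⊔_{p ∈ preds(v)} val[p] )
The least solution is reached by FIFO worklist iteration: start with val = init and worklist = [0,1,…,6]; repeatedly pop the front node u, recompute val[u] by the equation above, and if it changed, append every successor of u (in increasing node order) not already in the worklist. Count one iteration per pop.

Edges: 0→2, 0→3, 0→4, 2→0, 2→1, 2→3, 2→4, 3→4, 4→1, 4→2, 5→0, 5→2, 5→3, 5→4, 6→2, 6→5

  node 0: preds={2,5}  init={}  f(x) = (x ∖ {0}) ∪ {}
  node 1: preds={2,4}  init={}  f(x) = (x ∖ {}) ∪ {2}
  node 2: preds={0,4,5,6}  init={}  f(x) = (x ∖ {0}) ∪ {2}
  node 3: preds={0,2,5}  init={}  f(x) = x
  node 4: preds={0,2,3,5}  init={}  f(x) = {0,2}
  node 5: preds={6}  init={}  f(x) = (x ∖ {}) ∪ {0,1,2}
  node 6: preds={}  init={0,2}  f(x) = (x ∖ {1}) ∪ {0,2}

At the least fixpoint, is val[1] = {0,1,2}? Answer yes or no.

yes

Trace (14 dequeues):
  [1] u=0 | in {} | out {} | ==
  [2] u=1 | in {} | out {2} | prev {} | push {}
  [3] u=2 | in {0,2} | out {2} | prev {} | push {0,1}
  [4] u=3 | in {2} | out {2} | prev {} | push {}
  [5] u=4 | in {2} | out {0,2} | prev {} | push {2}
  [6] u=5 | in {0,2} | out {0,1,2} | prev {} | push {3,4}
  [7] u=6 | in {} | out {0,2} | ==
  [8] u=0 | in {0,1,2} | out {1,2} | prev {} | push {}
  [9] u=1 | in {0,2} | out {0,2} | prev {2} | push {}
  [10] u=2 | in {0,1,2} | out {1,2} | prev {2} | push {0,1}
  [11] u=3 | in {0,1,2} | out {0,1,2} | prev {2} | push {}
  [12] u=4 | in {0,1,2} | out {0,2} | ==
  [13] u=0 | in {0,1,2} | out {1,2} | ==
  [14] u=1 | in {0,1,2} | out {0,1,2} | prev {0,2} | push {}

Converged values:
  [0] {1,2}
  [1] {0,1,2}
  [2] {1,2}
  [3] {0,1,2}
  [4] {0,2}
  [5] {0,1,2}
  [6] {0,2}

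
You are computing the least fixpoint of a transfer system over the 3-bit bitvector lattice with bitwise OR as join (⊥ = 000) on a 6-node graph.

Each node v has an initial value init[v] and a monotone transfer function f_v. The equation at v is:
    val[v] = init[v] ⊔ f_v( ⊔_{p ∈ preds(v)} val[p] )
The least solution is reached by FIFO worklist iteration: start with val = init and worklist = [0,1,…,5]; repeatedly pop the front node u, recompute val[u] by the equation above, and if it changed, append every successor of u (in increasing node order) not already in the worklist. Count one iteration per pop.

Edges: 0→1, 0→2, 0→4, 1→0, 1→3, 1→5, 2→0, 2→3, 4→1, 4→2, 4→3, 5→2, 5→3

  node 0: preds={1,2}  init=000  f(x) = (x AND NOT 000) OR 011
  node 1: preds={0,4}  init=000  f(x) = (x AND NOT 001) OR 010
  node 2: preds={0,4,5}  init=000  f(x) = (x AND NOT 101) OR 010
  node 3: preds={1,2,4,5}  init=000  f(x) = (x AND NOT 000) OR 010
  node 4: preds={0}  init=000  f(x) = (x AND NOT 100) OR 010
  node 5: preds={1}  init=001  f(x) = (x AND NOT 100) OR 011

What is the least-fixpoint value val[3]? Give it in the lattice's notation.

Iteration log — 10 steps:
  step 1. node 0  ⊔preds=000  new=011  old=000  +wl: 
  step 2. node 1  ⊔preds=011  new=010  old=000  +wl: 0
  step 3. node 2  ⊔preds=011  new=010  old=000  +wl: 
  step 4. node 3  ⊔preds=011  new=011  old=000  +wl: 
  step 5. node 4  ⊔preds=011  new=011  old=000  +wl: 1,2,3
  step 6. node 5  ⊔preds=010  new=011  old=001  +wl: 
  step 7. node 0  ⊔preds=010  new=011  stable
  step 8. node 1  ⊔preds=011  new=010  stable
  step 9. node 2  ⊔preds=011  new=010  stable
  step 10. node 3  ⊔preds=011  new=011  stable

Least fixpoint reached:
  node 0: 011
  node 1: 010
  node 2: 010
  node 3: 011
  node 4: 011
  node 5: 011

011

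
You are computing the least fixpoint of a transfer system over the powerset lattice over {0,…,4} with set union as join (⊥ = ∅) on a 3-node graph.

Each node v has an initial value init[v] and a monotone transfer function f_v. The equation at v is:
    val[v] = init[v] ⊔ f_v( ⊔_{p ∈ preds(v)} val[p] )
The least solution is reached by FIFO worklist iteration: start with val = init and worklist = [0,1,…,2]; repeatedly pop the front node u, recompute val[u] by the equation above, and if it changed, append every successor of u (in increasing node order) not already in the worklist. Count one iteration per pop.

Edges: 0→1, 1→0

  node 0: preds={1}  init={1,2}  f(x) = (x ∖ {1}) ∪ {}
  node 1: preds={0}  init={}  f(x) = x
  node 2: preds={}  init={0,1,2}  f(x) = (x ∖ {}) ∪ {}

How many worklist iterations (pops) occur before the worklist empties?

Iteration log — 4 steps:
  step 1. node 0  ⊔preds={}  new={1,2}  stable
  step 2. node 1  ⊔preds={1,2}  new={1,2}  old={}  +wl: 0
  step 3. node 2  ⊔preds={}  new={0,1,2}  stable
  step 4. node 0  ⊔preds={1,2}  new={1,2}  stable

Least fixpoint reached:
  node 0: {1,2}
  node 1: {1,2}
  node 2: {0,1,2}

4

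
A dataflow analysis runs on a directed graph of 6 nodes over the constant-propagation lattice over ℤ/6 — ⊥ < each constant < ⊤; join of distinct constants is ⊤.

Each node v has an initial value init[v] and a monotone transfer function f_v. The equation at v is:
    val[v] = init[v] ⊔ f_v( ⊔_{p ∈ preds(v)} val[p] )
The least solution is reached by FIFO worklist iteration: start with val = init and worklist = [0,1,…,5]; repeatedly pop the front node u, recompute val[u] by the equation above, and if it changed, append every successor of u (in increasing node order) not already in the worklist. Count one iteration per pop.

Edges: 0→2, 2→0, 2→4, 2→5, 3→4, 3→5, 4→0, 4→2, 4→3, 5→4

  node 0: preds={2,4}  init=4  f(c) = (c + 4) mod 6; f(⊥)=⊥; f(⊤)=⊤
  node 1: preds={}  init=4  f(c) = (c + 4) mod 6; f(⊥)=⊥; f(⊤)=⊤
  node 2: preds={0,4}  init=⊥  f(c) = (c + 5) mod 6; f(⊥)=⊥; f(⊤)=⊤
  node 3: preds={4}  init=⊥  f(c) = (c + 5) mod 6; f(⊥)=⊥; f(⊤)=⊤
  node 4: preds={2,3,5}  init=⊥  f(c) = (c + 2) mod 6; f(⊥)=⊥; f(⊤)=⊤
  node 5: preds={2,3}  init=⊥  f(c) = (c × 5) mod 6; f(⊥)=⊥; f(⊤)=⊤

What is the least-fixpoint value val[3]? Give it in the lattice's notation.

Trace (16 dequeues):
  [1] u=0 | in ⊥ | out 4 | ==
  [2] u=1 | in ⊥ | out 4 | ==
  [3] u=2 | in 4 | out 3 | prev ⊥ | push {0}
  [4] u=3 | in ⊥ | out ⊥ | ==
  [5] u=4 | in 3 | out 5 | prev ⊥ | push {2,3}
  [6] u=5 | in 3 | out 3 | prev ⊥ | push {4}
  [7] u=0 | in ⊤ | out ⊤ | prev 4 | push {}
  [8] u=2 | in ⊤ | out ⊤ | prev 3 | push {0,5}
  [9] u=3 | in 5 | out 4 | prev ⊥ | push {}
  [10] u=4 | in ⊤ | out ⊤ | prev 5 | push {2,3}
  [11] u=0 | in ⊤ | out ⊤ | ==
  [12] u=5 | in ⊤ | out ⊤ | prev 3 | push {4}
  [13] u=2 | in ⊤ | out ⊤ | ==
  [14] u=3 | in ⊤ | out ⊤ | prev 4 | push {5}
  [15] u=4 | in ⊤ | out ⊤ | ==
  [16] u=5 | in ⊤ | out ⊤ | ==

Converged values:
  [0] ⊤
  [1] 4
  [2] ⊤
  [3] ⊤
  [4] ⊤
  [5] ⊤

⊤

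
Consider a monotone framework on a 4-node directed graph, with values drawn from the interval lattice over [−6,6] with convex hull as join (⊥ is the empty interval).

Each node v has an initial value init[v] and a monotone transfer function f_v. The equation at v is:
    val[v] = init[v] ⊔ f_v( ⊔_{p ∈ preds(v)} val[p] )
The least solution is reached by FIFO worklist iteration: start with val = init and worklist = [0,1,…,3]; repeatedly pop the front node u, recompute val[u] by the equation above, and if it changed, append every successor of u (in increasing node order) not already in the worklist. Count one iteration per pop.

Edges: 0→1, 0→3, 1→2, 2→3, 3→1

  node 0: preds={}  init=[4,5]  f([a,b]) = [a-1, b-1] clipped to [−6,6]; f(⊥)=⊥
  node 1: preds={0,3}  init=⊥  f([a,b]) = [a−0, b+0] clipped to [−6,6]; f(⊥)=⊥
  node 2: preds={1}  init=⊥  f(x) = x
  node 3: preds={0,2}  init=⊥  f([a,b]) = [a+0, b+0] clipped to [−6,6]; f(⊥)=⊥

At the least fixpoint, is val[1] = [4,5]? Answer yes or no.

Trace (5 dequeues):
  [1] u=0 | in ⊥ | out [4,5] | ==
  [2] u=1 | in [4,5] | out [4,5] | prev ⊥ | push {}
  [3] u=2 | in [4,5] | out [4,5] | prev ⊥ | push {}
  [4] u=3 | in [4,5] | out [4,5] | prev ⊥ | push {1}
  [5] u=1 | in [4,5] | out [4,5] | ==

Converged values:
  [0] [4,5]
  [1] [4,5]
  [2] [4,5]
  [3] [4,5]

yes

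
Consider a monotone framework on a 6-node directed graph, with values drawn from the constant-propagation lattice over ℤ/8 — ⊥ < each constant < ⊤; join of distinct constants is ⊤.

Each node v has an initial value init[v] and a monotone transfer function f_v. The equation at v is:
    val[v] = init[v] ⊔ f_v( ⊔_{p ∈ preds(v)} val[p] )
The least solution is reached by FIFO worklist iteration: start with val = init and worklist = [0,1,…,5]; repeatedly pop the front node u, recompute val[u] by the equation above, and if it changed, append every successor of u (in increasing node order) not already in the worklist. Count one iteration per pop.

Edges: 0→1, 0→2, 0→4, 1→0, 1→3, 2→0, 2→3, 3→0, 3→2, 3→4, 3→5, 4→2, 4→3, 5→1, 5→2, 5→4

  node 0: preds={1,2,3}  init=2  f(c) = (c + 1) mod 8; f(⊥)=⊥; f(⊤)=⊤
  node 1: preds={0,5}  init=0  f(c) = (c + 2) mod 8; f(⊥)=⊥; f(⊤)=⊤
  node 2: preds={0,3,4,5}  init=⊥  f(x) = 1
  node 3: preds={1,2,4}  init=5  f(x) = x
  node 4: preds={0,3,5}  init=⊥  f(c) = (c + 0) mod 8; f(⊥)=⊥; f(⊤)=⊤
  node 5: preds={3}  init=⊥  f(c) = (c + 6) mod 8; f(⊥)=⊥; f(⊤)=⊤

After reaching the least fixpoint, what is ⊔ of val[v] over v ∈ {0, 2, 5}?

Trace (11 dequeues):
  [1] u=0 | in ⊤ | out ⊤ | prev 2 | push {}
  [2] u=1 | in ⊤ | out ⊤ | prev 0 | push {0}
  [3] u=2 | in ⊤ | out 1 | prev ⊥ | push {}
  [4] u=3 | in ⊤ | out ⊤ | prev 5 | push {2}
  [5] u=4 | in ⊤ | out ⊤ | prev ⊥ | push {3}
  [6] u=5 | in ⊤ | out ⊤ | prev ⊥ | push {1,4}
  [7] u=0 | in ⊤ | out ⊤ | ==
  [8] u=2 | in ⊤ | out 1 | ==
  [9] u=3 | in ⊤ | out ⊤ | ==
  [10] u=1 | in ⊤ | out ⊤ | ==
  [11] u=4 | in ⊤ | out ⊤ | ==

Converged values:
  [0] ⊤
  [1] ⊤
  [2] 1
  [3] ⊤
  [4] ⊤
  [5] ⊤

⊤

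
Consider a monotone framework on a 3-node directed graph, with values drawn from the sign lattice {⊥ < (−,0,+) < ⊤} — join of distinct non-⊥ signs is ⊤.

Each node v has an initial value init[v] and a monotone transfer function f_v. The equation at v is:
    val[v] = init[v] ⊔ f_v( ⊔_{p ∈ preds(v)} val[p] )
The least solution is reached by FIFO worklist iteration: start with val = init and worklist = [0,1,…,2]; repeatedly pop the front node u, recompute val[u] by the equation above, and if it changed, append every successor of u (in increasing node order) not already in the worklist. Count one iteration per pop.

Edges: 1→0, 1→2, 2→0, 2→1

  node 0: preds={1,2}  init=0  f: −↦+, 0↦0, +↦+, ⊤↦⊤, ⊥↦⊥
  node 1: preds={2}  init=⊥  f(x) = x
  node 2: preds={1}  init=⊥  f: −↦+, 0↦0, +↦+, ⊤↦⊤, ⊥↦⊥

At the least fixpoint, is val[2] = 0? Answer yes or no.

Worklist (3 pops):
  #1 pop 0: in=⊥ → 0 (no change)
  #2 pop 1: in=⊥ → ⊥ (no change)
  #3 pop 2: in=⊥ → ⊥ (no change)

Fixpoint:
  val[0] = 0
  val[1] = ⊥
  val[2] = ⊥

no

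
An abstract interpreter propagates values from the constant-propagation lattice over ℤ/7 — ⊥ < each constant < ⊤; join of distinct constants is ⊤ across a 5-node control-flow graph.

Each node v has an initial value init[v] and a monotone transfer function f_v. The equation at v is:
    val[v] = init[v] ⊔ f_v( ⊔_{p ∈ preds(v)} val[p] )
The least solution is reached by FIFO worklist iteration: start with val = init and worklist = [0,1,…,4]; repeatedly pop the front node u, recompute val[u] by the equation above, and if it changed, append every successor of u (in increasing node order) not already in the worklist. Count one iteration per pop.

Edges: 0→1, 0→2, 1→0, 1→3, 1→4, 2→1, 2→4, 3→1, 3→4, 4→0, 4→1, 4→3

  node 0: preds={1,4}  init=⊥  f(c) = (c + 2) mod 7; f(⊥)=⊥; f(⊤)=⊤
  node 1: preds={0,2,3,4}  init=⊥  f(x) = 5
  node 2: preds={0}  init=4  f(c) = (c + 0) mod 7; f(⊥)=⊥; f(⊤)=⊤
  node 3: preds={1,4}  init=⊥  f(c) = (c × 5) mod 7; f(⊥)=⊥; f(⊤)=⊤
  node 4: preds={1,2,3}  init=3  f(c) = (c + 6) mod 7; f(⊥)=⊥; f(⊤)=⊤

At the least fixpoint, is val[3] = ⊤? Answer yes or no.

yes

Iteration log — 9 steps:
  step 1. node 0  ⊔preds=3  new=5  old=⊥  +wl: 
  step 2. node 1  ⊔preds=⊤  new=5  old=⊥  +wl: 0
  step 3. node 2  ⊔preds=5  new=⊤  old=4  +wl: 1
  step 4. node 3  ⊔preds=⊤  new=⊤  old=⊥  +wl: 
  step 5. node 4  ⊔preds=⊤  new=⊤  old=3  +wl: 3
  step 6. node 0  ⊔preds=⊤  new=⊤  old=5  +wl: 2
  step 7. node 1  ⊔preds=⊤  new=5  stable
  step 8. node 3  ⊔preds=⊤  new=⊤  stable
  step 9. node 2  ⊔preds=⊤  new=⊤  stable

Least fixpoint reached:
  node 0: ⊤
  node 1: 5
  node 2: ⊤
  node 3: ⊤
  node 4: ⊤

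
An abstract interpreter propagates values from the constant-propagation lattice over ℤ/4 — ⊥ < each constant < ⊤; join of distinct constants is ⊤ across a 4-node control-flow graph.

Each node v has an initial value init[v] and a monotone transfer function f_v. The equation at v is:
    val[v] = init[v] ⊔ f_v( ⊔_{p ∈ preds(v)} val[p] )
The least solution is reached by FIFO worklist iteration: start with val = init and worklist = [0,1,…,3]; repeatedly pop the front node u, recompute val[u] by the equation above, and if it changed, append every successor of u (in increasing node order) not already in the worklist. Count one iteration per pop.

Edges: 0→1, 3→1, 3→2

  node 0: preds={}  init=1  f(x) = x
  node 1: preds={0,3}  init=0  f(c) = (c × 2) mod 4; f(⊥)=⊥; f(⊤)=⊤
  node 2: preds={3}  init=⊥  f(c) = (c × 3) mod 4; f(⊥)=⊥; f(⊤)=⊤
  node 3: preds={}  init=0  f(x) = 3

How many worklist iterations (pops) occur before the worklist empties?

Worklist (6 pops):
  #1 pop 0: in=⊥ → 1 (no change)
  #2 pop 1: in=⊤ → ⊤ (was 0); enqueue []
  #3 pop 2: in=0 → 0 (was ⊥); enqueue []
  #4 pop 3: in=⊥ → ⊤ (was 0); enqueue [1,2]
  #5 pop 1: in=⊤ → ⊤ (no change)
  #6 pop 2: in=⊤ → ⊤ (was 0); enqueue []

Fixpoint:
  val[0] = 1
  val[1] = ⊤
  val[2] = ⊤
  val[3] = ⊤

6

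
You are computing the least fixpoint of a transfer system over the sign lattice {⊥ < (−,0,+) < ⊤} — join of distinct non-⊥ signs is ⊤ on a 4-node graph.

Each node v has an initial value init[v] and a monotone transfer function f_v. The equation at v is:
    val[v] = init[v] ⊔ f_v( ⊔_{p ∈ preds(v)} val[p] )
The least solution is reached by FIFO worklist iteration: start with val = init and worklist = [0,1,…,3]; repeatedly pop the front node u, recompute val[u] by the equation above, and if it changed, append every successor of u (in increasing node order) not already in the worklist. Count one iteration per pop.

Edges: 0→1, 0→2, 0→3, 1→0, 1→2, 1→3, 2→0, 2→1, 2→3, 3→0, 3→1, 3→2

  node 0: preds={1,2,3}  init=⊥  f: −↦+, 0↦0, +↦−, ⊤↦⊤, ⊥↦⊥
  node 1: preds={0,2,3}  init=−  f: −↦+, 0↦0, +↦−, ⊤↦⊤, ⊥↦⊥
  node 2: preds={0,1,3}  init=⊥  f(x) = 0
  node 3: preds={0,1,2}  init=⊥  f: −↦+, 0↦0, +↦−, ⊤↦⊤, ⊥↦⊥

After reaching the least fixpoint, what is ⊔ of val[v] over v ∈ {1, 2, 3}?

Trace (9 dequeues):
  [1] u=0 | in − | out + | prev ⊥ | push {}
  [2] u=1 | in + | out − | ==
  [3] u=2 | in ⊤ | out 0 | prev ⊥ | push {0,1}
  [4] u=3 | in ⊤ | out ⊤ | prev ⊥ | push {2}
  [5] u=0 | in ⊤ | out ⊤ | prev + | push {3}
  [6] u=1 | in ⊤ | out ⊤ | prev − | push {0}
  [7] u=2 | in ⊤ | out 0 | ==
  [8] u=3 | in ⊤ | out ⊤ | ==
  [9] u=0 | in ⊤ | out ⊤ | ==

Converged values:
  [0] ⊤
  [1] ⊤
  [2] 0
  [3] ⊤

⊤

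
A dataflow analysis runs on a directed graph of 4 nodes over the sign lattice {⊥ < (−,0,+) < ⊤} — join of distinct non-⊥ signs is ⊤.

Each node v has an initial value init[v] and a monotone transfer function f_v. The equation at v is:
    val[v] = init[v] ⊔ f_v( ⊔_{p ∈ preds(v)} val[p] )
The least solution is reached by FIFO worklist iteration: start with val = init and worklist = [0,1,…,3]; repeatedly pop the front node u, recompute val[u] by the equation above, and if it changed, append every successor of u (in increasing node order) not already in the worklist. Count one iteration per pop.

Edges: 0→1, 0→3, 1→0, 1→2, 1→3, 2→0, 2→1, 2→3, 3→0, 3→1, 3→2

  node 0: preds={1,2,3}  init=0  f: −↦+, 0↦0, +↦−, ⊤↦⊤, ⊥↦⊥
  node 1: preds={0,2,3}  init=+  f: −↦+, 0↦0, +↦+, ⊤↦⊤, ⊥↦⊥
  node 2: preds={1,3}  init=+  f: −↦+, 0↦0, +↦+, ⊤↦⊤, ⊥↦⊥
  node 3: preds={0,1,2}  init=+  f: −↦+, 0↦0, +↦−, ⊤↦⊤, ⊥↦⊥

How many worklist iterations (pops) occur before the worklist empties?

7

Trace (7 dequeues):
  [1] u=0 | in + | out ⊤ | prev 0 | push {}
  [2] u=1 | in ⊤ | out ⊤ | prev + | push {0}
  [3] u=2 | in ⊤ | out ⊤ | prev + | push {1}
  [4] u=3 | in ⊤ | out ⊤ | prev + | push {2}
  [5] u=0 | in ⊤ | out ⊤ | ==
  [6] u=1 | in ⊤ | out ⊤ | ==
  [7] u=2 | in ⊤ | out ⊤ | ==

Converged values:
  [0] ⊤
  [1] ⊤
  [2] ⊤
  [3] ⊤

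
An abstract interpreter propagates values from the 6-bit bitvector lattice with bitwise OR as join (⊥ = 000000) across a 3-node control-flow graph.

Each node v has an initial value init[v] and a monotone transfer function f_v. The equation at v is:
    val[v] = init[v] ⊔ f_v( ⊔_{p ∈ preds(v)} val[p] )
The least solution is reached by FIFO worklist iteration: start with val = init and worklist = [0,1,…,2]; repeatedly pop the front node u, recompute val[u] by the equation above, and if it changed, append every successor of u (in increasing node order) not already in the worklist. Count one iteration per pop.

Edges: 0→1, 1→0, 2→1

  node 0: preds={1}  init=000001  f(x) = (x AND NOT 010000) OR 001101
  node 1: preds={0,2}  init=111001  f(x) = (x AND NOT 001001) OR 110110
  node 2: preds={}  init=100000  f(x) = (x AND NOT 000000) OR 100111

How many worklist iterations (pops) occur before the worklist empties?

5

Trace (5 dequeues):
  [1] u=0 | in 111001 | out 101101 | prev 000001 | push {}
  [2] u=1 | in 101101 | out 111111 | prev 111001 | push {0}
  [3] u=2 | in 000000 | out 100111 | prev 100000 | push {1}
  [4] u=0 | in 111111 | out 101111 | prev 101101 | push {}
  [5] u=1 | in 101111 | out 111111 | ==

Converged values:
  [0] 101111
  [1] 111111
  [2] 100111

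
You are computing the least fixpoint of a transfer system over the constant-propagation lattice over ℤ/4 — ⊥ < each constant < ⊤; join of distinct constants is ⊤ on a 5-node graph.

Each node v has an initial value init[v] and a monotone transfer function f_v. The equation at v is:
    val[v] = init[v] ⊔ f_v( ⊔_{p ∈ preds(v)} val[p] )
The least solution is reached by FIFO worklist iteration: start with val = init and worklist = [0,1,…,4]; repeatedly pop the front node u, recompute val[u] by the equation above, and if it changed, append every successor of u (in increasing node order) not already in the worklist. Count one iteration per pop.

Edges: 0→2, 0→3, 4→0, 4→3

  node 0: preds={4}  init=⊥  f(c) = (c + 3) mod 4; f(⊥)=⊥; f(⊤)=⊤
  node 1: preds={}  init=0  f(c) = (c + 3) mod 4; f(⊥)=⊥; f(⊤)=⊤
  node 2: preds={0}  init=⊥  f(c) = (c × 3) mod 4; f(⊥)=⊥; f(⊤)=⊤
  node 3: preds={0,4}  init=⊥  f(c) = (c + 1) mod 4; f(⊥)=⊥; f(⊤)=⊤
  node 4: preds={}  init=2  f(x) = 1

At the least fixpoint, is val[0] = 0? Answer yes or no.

Trace (8 dequeues):
  [1] u=0 | in 2 | out 1 | prev ⊥ | push {}
  [2] u=1 | in ⊥ | out 0 | ==
  [3] u=2 | in 1 | out 3 | prev ⊥ | push {}
  [4] u=3 | in ⊤ | out ⊤ | prev ⊥ | push {}
  [5] u=4 | in ⊥ | out ⊤ | prev 2 | push {0,3}
  [6] u=0 | in ⊤ | out ⊤ | prev 1 | push {2}
  [7] u=3 | in ⊤ | out ⊤ | ==
  [8] u=2 | in ⊤ | out ⊤ | prev 3 | push {}

Converged values:
  [0] ⊤
  [1] 0
  [2] ⊤
  [3] ⊤
  [4] ⊤

no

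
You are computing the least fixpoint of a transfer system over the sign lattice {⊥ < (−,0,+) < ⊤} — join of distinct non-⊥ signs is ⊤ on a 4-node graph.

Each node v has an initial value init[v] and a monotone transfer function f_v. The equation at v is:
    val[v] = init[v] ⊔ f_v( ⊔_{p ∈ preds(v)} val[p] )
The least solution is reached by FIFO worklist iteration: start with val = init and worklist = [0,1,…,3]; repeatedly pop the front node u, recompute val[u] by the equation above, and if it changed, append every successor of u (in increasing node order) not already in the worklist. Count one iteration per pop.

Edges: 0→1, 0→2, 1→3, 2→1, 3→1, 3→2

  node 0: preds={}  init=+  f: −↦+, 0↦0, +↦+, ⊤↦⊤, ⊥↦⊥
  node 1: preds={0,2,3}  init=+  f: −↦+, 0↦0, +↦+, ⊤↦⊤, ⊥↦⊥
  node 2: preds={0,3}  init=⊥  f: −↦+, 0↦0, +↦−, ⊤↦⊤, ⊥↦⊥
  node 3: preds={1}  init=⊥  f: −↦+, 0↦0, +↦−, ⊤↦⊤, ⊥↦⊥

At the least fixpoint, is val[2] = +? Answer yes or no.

Trace (9 dequeues):
  [1] u=0 | in ⊥ | out + | ==
  [2] u=1 | in + | out + | ==
  [3] u=2 | in + | out − | prev ⊥ | push {1}
  [4] u=3 | in + | out − | prev ⊥ | push {2}
  [5] u=1 | in ⊤ | out ⊤ | prev + | push {3}
  [6] u=2 | in ⊤ | out ⊤ | prev − | push {1}
  [7] u=3 | in ⊤ | out ⊤ | prev − | push {2}
  [8] u=1 | in ⊤ | out ⊤ | ==
  [9] u=2 | in ⊤ | out ⊤ | ==

Converged values:
  [0] +
  [1] ⊤
  [2] ⊤
  [3] ⊤

no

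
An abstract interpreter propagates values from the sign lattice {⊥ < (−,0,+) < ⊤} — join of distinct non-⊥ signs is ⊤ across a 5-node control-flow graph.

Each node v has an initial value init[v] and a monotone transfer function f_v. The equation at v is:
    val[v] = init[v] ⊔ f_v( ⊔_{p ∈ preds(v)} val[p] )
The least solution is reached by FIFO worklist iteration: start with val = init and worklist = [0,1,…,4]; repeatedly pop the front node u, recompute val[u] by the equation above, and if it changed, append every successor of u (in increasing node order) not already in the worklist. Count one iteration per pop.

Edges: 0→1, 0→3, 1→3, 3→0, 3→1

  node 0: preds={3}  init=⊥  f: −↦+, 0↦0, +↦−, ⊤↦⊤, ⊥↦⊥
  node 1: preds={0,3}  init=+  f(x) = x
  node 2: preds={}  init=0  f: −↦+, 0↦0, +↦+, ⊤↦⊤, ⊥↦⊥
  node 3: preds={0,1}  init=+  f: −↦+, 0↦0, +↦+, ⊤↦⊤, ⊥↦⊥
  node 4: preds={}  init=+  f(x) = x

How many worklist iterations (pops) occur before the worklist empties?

8

Worklist (8 pops):
  #1 pop 0: in=+ → − (was ⊥); enqueue []
  #2 pop 1: in=⊤ → ⊤ (was +); enqueue []
  #3 pop 2: in=⊥ → 0 (no change)
  #4 pop 3: in=⊤ → ⊤ (was +); enqueue [0,1]
  #5 pop 4: in=⊥ → + (no change)
  #6 pop 0: in=⊤ → ⊤ (was −); enqueue [3]
  #7 pop 1: in=⊤ → ⊤ (no change)
  #8 pop 3: in=⊤ → ⊤ (no change)

Fixpoint:
  val[0] = ⊤
  val[1] = ⊤
  val[2] = 0
  val[3] = ⊤
  val[4] = +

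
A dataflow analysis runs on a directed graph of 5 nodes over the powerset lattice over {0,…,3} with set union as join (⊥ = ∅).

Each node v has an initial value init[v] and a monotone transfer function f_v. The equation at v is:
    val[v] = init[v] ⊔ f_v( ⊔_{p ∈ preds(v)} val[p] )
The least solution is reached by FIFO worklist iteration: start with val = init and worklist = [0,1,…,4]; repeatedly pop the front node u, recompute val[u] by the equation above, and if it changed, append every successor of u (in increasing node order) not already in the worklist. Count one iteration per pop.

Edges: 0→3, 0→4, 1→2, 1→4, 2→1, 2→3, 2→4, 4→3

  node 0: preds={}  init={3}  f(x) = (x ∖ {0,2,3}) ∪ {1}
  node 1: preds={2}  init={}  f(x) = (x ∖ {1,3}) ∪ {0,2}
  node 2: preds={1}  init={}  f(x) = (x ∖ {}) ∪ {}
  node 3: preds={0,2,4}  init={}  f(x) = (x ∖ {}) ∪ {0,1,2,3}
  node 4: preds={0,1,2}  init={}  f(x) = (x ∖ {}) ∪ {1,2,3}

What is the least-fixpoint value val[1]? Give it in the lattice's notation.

{0,2}

Trace (7 dequeues):
  [1] u=0 | in {} | out {1,3} | prev {3} | push {}
  [2] u=1 | in {} | out {0,2} | prev {} | push {}
  [3] u=2 | in {0,2} | out {0,2} | prev {} | push {1}
  [4] u=3 | in {0,1,2,3} | out {0,1,2,3} | prev {} | push {}
  [5] u=4 | in {0,1,2,3} | out {0,1,2,3} | prev {} | push {3}
  [6] u=1 | in {0,2} | out {0,2} | ==
  [7] u=3 | in {0,1,2,3} | out {0,1,2,3} | ==

Converged values:
  [0] {1,3}
  [1] {0,2}
  [2] {0,2}
  [3] {0,1,2,3}
  [4] {0,1,2,3}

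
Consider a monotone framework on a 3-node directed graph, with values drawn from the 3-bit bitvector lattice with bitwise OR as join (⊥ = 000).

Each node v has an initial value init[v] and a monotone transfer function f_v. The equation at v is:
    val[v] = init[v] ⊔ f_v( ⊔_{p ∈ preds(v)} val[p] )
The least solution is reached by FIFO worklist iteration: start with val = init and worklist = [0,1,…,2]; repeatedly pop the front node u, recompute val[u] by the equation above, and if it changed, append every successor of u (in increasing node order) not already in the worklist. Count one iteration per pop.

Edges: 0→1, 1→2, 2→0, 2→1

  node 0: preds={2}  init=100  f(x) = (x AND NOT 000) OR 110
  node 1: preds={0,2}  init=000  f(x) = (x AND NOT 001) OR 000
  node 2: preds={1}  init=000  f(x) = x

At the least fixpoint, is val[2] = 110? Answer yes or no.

Iteration log — 5 steps:
  step 1. node 0  ⊔preds=000  new=110  old=100  +wl: 
  step 2. node 1  ⊔preds=110  new=110  old=000  +wl: 
  step 3. node 2  ⊔preds=110  new=110  old=000  +wl: 0,1
  step 4. node 0  ⊔preds=110  new=110  stable
  step 5. node 1  ⊔preds=110  new=110  stable

Least fixpoint reached:
  node 0: 110
  node 1: 110
  node 2: 110

yes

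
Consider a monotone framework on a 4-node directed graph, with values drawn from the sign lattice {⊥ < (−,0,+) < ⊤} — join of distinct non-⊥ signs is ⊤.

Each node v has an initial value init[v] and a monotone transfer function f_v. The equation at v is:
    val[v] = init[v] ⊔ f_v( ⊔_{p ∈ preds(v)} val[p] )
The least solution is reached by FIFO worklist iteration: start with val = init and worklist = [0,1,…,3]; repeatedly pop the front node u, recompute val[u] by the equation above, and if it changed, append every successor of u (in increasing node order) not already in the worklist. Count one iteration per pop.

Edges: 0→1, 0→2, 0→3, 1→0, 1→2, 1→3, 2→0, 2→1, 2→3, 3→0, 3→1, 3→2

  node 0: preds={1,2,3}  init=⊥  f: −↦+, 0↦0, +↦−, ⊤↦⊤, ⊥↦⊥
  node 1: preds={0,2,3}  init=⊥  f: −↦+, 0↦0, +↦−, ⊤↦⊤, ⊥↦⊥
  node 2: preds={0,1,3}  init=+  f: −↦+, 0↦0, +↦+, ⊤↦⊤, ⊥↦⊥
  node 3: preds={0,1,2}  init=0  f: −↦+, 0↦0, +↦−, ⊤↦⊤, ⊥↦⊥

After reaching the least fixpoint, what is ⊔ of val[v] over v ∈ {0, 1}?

Worklist (7 pops):
  #1 pop 0: in=⊤ → ⊤ (was ⊥); enqueue []
  #2 pop 1: in=⊤ → ⊤ (was ⊥); enqueue [0]
  #3 pop 2: in=⊤ → ⊤ (was +); enqueue [1]
  #4 pop 3: in=⊤ → ⊤ (was 0); enqueue [2]
  #5 pop 0: in=⊤ → ⊤ (no change)
  #6 pop 1: in=⊤ → ⊤ (no change)
  #7 pop 2: in=⊤ → ⊤ (no change)

Fixpoint:
  val[0] = ⊤
  val[1] = ⊤
  val[2] = ⊤
  val[3] = ⊤

⊤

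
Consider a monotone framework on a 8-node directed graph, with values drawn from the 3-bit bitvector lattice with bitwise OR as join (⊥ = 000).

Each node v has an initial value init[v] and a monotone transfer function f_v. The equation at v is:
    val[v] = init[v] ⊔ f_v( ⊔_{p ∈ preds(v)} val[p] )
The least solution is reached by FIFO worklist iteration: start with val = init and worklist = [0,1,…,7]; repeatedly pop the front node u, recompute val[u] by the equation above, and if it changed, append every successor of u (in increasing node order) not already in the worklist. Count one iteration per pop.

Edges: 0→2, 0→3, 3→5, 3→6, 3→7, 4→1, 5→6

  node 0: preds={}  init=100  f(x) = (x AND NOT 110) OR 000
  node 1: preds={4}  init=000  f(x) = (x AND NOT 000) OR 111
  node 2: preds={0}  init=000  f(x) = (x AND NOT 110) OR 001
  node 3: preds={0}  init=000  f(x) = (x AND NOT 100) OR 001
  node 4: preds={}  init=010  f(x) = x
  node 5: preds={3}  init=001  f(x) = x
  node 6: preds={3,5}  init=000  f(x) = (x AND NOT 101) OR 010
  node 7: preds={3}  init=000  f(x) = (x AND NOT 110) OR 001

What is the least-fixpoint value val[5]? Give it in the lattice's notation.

Iteration log — 8 steps:
  step 1. node 0  ⊔preds=000  new=100  stable
  step 2. node 1  ⊔preds=010  new=111  old=000  +wl: 
  step 3. node 2  ⊔preds=100  new=001  old=000  +wl: 
  step 4. node 3  ⊔preds=100  new=001  old=000  +wl: 
  step 5. node 4  ⊔preds=000  new=010  stable
  step 6. node 5  ⊔preds=001  new=001  stable
  step 7. node 6  ⊔preds=001  new=010  old=000  +wl: 
  step 8. node 7  ⊔preds=001  new=001  old=000  +wl: 

Least fixpoint reached:
  node 0: 100
  node 1: 111
  node 2: 001
  node 3: 001
  node 4: 010
  node 5: 001
  node 6: 010
  node 7: 001

001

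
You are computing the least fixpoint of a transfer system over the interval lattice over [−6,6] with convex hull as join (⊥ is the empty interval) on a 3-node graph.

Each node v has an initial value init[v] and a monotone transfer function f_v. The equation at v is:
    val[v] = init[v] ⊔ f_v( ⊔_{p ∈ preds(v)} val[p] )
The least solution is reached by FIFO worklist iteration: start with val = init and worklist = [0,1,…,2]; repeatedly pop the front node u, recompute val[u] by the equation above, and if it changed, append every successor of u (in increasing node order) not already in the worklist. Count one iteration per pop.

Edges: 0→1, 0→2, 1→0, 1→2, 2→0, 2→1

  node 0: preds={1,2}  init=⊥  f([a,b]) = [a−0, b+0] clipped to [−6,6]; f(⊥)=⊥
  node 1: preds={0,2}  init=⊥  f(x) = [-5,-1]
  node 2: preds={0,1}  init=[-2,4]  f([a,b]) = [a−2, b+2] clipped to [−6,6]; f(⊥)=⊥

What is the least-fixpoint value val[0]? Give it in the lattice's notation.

Worklist (6 pops):
  #1 pop 0: in=[-2,4] → [-2,4] (was ⊥); enqueue []
  #2 pop 1: in=[-2,4] → [-5,-1] (was ⊥); enqueue [0]
  #3 pop 2: in=[-5,4] → [-6,6] (was [-2,4]); enqueue [1]
  #4 pop 0: in=[-6,6] → [-6,6] (was [-2,4]); enqueue [2]
  #5 pop 1: in=[-6,6] → [-5,-1] (no change)
  #6 pop 2: in=[-6,6] → [-6,6] (no change)

Fixpoint:
  val[0] = [-6,6]
  val[1] = [-5,-1]
  val[2] = [-6,6]

[-6,6]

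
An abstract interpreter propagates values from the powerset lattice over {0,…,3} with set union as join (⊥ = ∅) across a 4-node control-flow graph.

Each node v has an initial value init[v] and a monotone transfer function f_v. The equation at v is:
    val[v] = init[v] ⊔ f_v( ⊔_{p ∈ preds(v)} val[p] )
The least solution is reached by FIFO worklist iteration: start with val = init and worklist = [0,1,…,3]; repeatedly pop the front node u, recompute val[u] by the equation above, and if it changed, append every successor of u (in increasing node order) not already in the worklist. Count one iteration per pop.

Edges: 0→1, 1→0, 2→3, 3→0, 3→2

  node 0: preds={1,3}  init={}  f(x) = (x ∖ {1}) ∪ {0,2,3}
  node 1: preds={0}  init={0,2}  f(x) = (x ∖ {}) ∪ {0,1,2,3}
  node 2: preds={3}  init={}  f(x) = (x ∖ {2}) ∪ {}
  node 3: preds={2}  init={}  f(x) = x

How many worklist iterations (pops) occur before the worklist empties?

Worklist (5 pops):
  #1 pop 0: in={0,2} → {0,2,3} (was {}); enqueue []
  #2 pop 1: in={0,2,3} → {0,1,2,3} (was {0,2}); enqueue [0]
  #3 pop 2: in={} → {} (no change)
  #4 pop 3: in={} → {} (no change)
  #5 pop 0: in={0,1,2,3} → {0,2,3} (no change)

Fixpoint:
  val[0] = {0,2,3}
  val[1] = {0,1,2,3}
  val[2] = {}
  val[3] = {}

5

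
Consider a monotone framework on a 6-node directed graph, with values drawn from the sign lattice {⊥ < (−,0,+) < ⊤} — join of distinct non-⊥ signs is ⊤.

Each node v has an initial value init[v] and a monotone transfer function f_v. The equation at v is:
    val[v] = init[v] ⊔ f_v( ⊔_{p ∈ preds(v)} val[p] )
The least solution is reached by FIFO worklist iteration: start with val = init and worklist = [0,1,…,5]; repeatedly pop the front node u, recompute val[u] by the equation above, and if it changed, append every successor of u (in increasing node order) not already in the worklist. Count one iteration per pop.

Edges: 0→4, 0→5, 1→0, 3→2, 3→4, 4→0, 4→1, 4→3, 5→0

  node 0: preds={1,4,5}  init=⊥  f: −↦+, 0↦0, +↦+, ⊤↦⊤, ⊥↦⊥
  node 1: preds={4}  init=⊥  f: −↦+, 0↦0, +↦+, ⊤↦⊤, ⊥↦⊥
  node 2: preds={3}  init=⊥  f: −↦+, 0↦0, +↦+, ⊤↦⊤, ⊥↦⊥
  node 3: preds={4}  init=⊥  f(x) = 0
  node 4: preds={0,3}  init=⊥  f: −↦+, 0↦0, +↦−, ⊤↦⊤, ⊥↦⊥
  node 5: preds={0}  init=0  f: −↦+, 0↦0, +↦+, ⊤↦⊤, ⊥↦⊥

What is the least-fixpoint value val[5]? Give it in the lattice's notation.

0

Iteration log — 11 steps:
  step 1. node 0  ⊔preds=0  new=0  old=⊥  +wl: 
  step 2. node 1  ⊔preds=⊥  new=⊥  stable
  step 3. node 2  ⊔preds=⊥  new=⊥  stable
  step 4. node 3  ⊔preds=⊥  new=0  old=⊥  +wl: 2
  step 5. node 4  ⊔preds=0  new=0  old=⊥  +wl: 0,1,3
  step 6. node 5  ⊔preds=0  new=0  stable
  step 7. node 2  ⊔preds=0  new=0  old=⊥  +wl: 
  step 8. node 0  ⊔preds=0  new=0  stable
  step 9. node 1  ⊔preds=0  new=0  old=⊥  +wl: 0
  step 10. node 3  ⊔preds=0  new=0  stable
  step 11. node 0  ⊔preds=0  new=0  stable

Least fixpoint reached:
  node 0: 0
  node 1: 0
  node 2: 0
  node 3: 0
  node 4: 0
  node 5: 0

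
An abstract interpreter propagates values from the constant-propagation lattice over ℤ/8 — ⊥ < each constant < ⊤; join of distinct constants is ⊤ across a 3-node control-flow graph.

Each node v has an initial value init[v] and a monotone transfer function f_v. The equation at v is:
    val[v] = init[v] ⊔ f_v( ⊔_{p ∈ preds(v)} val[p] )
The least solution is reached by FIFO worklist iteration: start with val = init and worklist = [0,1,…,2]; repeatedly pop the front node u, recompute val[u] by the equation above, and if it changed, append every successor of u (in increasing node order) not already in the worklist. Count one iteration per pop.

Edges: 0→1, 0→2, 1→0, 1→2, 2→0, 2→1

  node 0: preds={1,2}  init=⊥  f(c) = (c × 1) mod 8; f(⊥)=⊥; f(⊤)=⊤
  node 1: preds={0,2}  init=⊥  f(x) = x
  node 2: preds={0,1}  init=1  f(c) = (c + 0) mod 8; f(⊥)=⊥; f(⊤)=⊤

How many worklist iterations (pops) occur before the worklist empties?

Worklist (4 pops):
  #1 pop 0: in=1 → 1 (was ⊥); enqueue []
  #2 pop 1: in=1 → 1 (was ⊥); enqueue [0]
  #3 pop 2: in=1 → 1 (no change)
  #4 pop 0: in=1 → 1 (no change)

Fixpoint:
  val[0] = 1
  val[1] = 1
  val[2] = 1

4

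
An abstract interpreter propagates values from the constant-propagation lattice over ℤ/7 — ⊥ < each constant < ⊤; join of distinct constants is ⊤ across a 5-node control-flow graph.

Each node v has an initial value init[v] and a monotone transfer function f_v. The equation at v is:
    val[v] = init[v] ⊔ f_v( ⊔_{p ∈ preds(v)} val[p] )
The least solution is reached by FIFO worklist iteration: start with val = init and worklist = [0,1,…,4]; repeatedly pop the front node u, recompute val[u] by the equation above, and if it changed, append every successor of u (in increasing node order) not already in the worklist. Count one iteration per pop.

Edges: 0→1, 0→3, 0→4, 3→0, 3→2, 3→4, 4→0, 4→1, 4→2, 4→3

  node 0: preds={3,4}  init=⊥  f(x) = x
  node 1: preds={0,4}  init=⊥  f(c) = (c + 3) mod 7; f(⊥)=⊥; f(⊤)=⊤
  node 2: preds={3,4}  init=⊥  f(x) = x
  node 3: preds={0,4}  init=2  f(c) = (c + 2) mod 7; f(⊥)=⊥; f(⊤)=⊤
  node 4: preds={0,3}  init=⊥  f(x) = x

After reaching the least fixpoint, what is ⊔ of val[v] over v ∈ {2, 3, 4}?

⊤

Trace (10 dequeues):
  [1] u=0 | in 2 | out 2 | prev ⊥ | push {}
  [2] u=1 | in 2 | out 5 | prev ⊥ | push {}
  [3] u=2 | in 2 | out 2 | prev ⊥ | push {}
  [4] u=3 | in 2 | out ⊤ | prev 2 | push {0,2}
  [5] u=4 | in ⊤ | out ⊤ | prev ⊥ | push {1,3}
  [6] u=0 | in ⊤ | out ⊤ | prev 2 | push {4}
  [7] u=2 | in ⊤ | out ⊤ | prev 2 | push {}
  [8] u=1 | in ⊤ | out ⊤ | prev 5 | push {}
  [9] u=3 | in ⊤ | out ⊤ | ==
  [10] u=4 | in ⊤ | out ⊤ | ==

Converged values:
  [0] ⊤
  [1] ⊤
  [2] ⊤
  [3] ⊤
  [4] ⊤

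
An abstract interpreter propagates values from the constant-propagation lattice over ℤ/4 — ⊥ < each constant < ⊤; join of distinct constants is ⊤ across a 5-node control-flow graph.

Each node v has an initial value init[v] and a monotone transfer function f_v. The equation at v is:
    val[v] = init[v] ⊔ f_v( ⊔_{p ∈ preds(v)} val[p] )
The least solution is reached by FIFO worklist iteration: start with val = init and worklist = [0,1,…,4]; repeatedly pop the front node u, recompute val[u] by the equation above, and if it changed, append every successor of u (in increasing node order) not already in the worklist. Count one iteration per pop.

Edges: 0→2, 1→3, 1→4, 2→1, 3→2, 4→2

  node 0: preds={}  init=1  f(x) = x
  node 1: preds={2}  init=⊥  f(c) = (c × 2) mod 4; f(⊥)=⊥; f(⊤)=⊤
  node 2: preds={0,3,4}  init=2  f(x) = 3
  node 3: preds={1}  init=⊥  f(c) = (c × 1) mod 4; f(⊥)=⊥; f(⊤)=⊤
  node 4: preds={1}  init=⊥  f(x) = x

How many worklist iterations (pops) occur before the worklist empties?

Worklist (10 pops):
  #1 pop 0: in=⊥ → 1 (no change)
  #2 pop 1: in=2 → 0 (was ⊥); enqueue []
  #3 pop 2: in=1 → ⊤ (was 2); enqueue [1]
  #4 pop 3: in=0 → 0 (was ⊥); enqueue [2]
  #5 pop 4: in=0 → 0 (was ⊥); enqueue []
  #6 pop 1: in=⊤ → ⊤ (was 0); enqueue [3,4]
  #7 pop 2: in=⊤ → ⊤ (no change)
  #8 pop 3: in=⊤ → ⊤ (was 0); enqueue [2]
  #9 pop 4: in=⊤ → ⊤ (was 0); enqueue []
  #10 pop 2: in=⊤ → ⊤ (no change)

Fixpoint:
  val[0] = 1
  val[1] = ⊤
  val[2] = ⊤
  val[3] = ⊤
  val[4] = ⊤

10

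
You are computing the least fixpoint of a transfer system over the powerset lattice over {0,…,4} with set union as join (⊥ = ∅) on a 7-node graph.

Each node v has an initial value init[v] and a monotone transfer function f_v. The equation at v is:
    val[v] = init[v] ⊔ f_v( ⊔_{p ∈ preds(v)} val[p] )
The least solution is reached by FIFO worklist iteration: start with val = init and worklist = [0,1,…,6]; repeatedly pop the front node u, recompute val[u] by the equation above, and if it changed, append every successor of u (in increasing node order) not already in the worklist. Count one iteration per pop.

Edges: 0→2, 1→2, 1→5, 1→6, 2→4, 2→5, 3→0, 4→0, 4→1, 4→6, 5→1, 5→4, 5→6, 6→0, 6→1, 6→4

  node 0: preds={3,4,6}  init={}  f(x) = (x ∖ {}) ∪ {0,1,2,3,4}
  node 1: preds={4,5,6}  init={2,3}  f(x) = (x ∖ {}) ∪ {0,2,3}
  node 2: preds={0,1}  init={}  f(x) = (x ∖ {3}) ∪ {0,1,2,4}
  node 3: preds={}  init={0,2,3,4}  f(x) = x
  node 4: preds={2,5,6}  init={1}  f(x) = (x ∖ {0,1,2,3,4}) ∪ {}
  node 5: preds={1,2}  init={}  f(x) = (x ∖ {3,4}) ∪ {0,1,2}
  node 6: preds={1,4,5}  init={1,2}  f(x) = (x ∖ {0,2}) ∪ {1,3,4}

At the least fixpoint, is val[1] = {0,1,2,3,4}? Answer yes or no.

Worklist (13 pops):
  #1 pop 0: in={0,1,2,3,4} → {0,1,2,3,4} (was {}); enqueue []
  #2 pop 1: in={1,2} → {0,1,2,3} (was {2,3}); enqueue []
  #3 pop 2: in={0,1,2,3,4} → {0,1,2,4} (was {}); enqueue []
  #4 pop 3: in={} → {0,2,3,4} (no change)
  #5 pop 4: in={0,1,2,4} → {1} (no change)
  #6 pop 5: in={0,1,2,3,4} → {0,1,2} (was {}); enqueue [1,4]
  #7 pop 6: in={0,1,2,3} → {1,2,3,4} (was {1,2}); enqueue [0]
  #8 pop 1: in={0,1,2,3,4} → {0,1,2,3,4} (was {0,1,2,3}); enqueue [2,5,6]
  #9 pop 4: in={0,1,2,3,4} → {1} (no change)
  #10 pop 0: in={0,1,2,3,4} → {0,1,2,3,4} (no change)
  #11 pop 2: in={0,1,2,3,4} → {0,1,2,4} (no change)
  #12 pop 5: in={0,1,2,3,4} → {0,1,2} (no change)
  #13 pop 6: in={0,1,2,3,4} → {1,2,3,4} (no change)

Fixpoint:
  val[0] = {0,1,2,3,4}
  val[1] = {0,1,2,3,4}
  val[2] = {0,1,2,4}
  val[3] = {0,2,3,4}
  val[4] = {1}
  val[5] = {0,1,2}
  val[6] = {1,2,3,4}

yes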